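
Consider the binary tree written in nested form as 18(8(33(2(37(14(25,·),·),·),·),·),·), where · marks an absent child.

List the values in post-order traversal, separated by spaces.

25 14 37 2 33 8 18

Post-order visits the left subtree, then the right subtree, then the node.
At 18: go left to 8.
  At 8: go left to 33.
    At 33: go left to 2.
      At 2: go left to 37.
        At 37: go left to 14.
          At 14: go left to 25.
            25 is a leaf — visit 25.
          At 14: no right child.
          Visit 14.
        At 37: no right child.
        Visit 37.
      At 2: no right child.
      Visit 2.
    At 33: no right child.
    Visit 33.
  At 8: no right child.
  Visit 8.
At 18: no right child.
Visit 18.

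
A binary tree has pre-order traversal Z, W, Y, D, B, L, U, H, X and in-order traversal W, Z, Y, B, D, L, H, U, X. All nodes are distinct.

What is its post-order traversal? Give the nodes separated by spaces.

The first element of pre-order is the root; it splits in-order into left and right subtrees.
Root Z: left subtree has 1 node {W}, right has 7 {Y, B, D, L, H, U, X}.
  Root Y: left subtree has 0 nodes { }, right has 6 {B, D, L, H, U, X}.
    Root D: left subtree has 1 node {B}, right has 4 {L, H, U, X}.
      Root L: left subtree has 0 nodes { }, right has 3 {H, U, X}.
        Root U: left subtree has 1 node {H}, right has 1 {X}.

W B H X U L D Y Z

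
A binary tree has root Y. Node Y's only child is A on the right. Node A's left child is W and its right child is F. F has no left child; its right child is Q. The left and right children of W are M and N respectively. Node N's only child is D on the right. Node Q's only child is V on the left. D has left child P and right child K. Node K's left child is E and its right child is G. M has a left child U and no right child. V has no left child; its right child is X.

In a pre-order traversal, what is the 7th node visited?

Pre-order visits the node, then its left subtree, then its right subtree.
Visit Y.
At Y: no left child.
At Y: go right to A.
  Visit A.
  At A: go left to W.
    Visit W.
    At W: go left to M.
      Visit M.
      At M: go left to U.
        U is a leaf — visit U.
      At M: no right child.
    At W: go right to N.
      Visit N.
      At N: no left child.
      At N: go right to D.
        Visit D.
        At D: go left to P.
          P is a leaf — visit P.
        At D: go right to K.
          Visit K.
          At K: go left to E.
            E is a leaf — visit E.
          At K: go right to G.
            G is a leaf — visit G.
  At A: go right to F.
    Visit F.
    At F: no left child.
    At F: go right to Q.
      Visit Q.
      At Q: go left to V.
        Visit V.
        At V: no left child.
        At V: go right to X.
          X is a leaf — visit X.
      At Q: no right child.
Full pre-order sequence: Y, A, W, M, U, N, D, P, K, E, G, F, Q, V, X.

D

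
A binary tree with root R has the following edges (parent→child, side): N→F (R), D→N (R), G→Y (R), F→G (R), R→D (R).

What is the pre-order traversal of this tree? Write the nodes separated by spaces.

R D N F G Y

Pre-order visits the node, then its left subtree, then its right subtree.
Visit R.
At R: no left child.
At R: go right to D.
  Visit D.
  At D: no left child.
  At D: go right to N.
    Visit N.
    At N: no left child.
    At N: go right to F.
      Visit F.
      At F: no left child.
      At F: go right to G.
        Visit G.
        At G: no left child.
        At G: go right to Y.
          Y is a leaf — visit Y.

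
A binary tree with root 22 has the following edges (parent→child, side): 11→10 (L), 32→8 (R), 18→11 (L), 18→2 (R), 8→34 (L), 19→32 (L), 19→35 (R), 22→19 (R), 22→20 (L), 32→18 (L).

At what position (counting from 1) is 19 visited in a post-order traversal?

Post-order visits the left subtree, then the right subtree, then the node.
At 22: go left to 20.
  20 is a leaf — visit 20.
At 22: go right to 19.
  At 19: go left to 32.
    At 32: go left to 18.
      At 18: go left to 11.
        At 11: go left to 10.
          10 is a leaf — visit 10.
        At 11: no right child.
        Visit 11.
      At 18: go right to 2.
        2 is a leaf — visit 2.
      Visit 18.
    At 32: go right to 8.
      At 8: go left to 34.
        34 is a leaf — visit 34.
      At 8: no right child.
      Visit 8.
    Visit 32.
  At 19: go right to 35.
    35 is a leaf — visit 35.
  Visit 19.
Visit 22.
Full post-order sequence: 20, 10, 11, 2, 18, 34, 8, 32, 35, 19, 22.

10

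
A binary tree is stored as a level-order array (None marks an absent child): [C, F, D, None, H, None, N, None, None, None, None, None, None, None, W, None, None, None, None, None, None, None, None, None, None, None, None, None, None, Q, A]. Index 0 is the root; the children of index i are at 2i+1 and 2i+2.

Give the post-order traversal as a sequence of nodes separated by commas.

H, F, Q, A, W, N, D, C

Post-order visits the left subtree, then the right subtree, then the node.
At C: go left to F.
  At F: no left child.
  At F: go right to H.
    H is a leaf — visit H.
  Visit F.
At C: go right to D.
  At D: no left child.
  At D: go right to N.
    At N: no left child.
    At N: go right to W.
      At W: go left to Q.
        Q is a leaf — visit Q.
      At W: go right to A.
        A is a leaf — visit A.
      Visit W.
    Visit N.
  Visit D.
Visit C.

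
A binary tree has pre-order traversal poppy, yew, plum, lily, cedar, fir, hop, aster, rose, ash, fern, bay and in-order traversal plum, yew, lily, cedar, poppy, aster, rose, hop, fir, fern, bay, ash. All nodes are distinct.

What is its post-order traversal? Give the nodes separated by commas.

The first element of pre-order is the root; it splits in-order into left and right subtrees.
Root poppy: left subtree has 4 nodes {plum, yew, lily, cedar}, right has 7 {aster, rose, hop, fir, fern, bay, ash}.
  Root yew: left subtree has 1 node {plum}, right has 2 {lily, cedar}.
    Root lily: left subtree has 0 nodes { }, right has 1 {cedar}.
  Root fir: left subtree has 3 nodes {aster, rose, hop}, right has 3 {fern, bay, ash}.
    Root hop: left subtree has 2 nodes {aster, rose}, right has 0 { }.
      Root aster: left subtree has 0 nodes { }, right has 1 {rose}.
    Root ash: left subtree has 2 nodes {fern, bay}, right has 0 { }.
      Root fern: left subtree has 0 nodes { }, right has 1 {bay}.

plum, cedar, lily, yew, rose, aster, hop, bay, fern, ash, fir, poppy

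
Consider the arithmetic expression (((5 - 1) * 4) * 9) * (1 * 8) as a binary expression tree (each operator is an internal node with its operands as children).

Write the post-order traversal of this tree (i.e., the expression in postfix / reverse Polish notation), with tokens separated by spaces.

5 1 - 4 * 9 * 1 8 * *

Post-order on an expression tree gives postfix notation: for each operator, emit left operand, right operand, then the operator.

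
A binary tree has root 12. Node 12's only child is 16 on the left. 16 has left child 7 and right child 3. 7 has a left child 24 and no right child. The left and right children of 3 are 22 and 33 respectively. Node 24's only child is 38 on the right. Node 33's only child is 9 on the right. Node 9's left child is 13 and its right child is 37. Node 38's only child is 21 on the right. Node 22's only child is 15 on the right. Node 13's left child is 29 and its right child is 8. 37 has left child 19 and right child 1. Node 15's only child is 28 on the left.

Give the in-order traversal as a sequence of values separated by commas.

In-order visits the left subtree, then the node, then the right subtree.
At 12: go left to 16.
  At 16: go left to 7.
    At 7: go left to 24.
      At 24: no left child.
      Visit 24.
      At 24: go right to 38.
        At 38: no left child.
        Visit 38.
        At 38: go right to 21.
          21 is a leaf — visit 21.
    Visit 7.
    At 7: no right child.
  Visit 16.
  At 16: go right to 3.
    At 3: go left to 22.
      At 22: no left child.
      Visit 22.
      At 22: go right to 15.
        At 15: go left to 28.
          28 is a leaf — visit 28.
        Visit 15.
        At 15: no right child.
    Visit 3.
    At 3: go right to 33.
      At 33: no left child.
      Visit 33.
      At 33: go right to 9.
        At 9: go left to 13.
          At 13: go left to 29.
            29 is a leaf — visit 29.
          Visit 13.
          At 13: go right to 8.
            8 is a leaf — visit 8.
        Visit 9.
        At 9: go right to 37.
          At 37: go left to 19.
            19 is a leaf — visit 19.
          Visit 37.
          At 37: go right to 1.
            1 is a leaf — visit 1.
Visit 12.
At 12: no right child.

24, 38, 21, 7, 16, 22, 28, 15, 3, 33, 29, 13, 8, 9, 19, 37, 1, 12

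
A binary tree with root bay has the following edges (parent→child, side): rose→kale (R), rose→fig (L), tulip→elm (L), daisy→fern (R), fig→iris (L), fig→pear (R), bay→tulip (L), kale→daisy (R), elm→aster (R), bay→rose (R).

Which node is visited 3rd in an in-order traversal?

tulip

In-order visits the left subtree, then the node, then the right subtree.
At bay: go left to tulip.
  At tulip: go left to elm.
    At elm: no left child.
    Visit elm.
    At elm: go right to aster.
      aster is a leaf — visit aster.
  Visit tulip.
  At tulip: no right child.
Visit bay.
At bay: go right to rose.
  At rose: go left to fig.
    At fig: go left to iris.
      iris is a leaf — visit iris.
    Visit fig.
    At fig: go right to pear.
      pear is a leaf — visit pear.
  Visit rose.
  At rose: go right to kale.
    At kale: no left child.
    Visit kale.
    At kale: go right to daisy.
      At daisy: no left child.
      Visit daisy.
      At daisy: go right to fern.
        fern is a leaf — visit fern.
Full in-order sequence: elm, aster, tulip, bay, iris, fig, pear, rose, kale, daisy, fern.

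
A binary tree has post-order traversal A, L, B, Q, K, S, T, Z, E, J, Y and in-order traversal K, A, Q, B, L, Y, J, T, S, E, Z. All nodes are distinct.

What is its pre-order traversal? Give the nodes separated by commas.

The last element of post-order is the root; it splits in-order into left and right subtrees.
Root Y: left subtree has 5 nodes {K, A, Q, B, L}, right has 5 {J, T, S, E, Z}.
  Root K: left subtree has 0 nodes { }, right has 4 {A, Q, B, L}.
    Root Q: left subtree has 1 node {A}, right has 2 {B, L}.
      Root B: left subtree has 0 nodes { }, right has 1 {L}.
  Root J: left subtree has 0 nodes { }, right has 4 {T, S, E, Z}.
    Root E: left subtree has 2 nodes {T, S}, right has 1 {Z}.
      Root T: left subtree has 0 nodes { }, right has 1 {S}.

Y, K, Q, A, B, L, J, E, T, S, Z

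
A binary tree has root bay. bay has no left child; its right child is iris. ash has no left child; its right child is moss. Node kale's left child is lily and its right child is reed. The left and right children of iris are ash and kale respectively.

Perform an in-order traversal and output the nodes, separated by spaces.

In-order visits the left subtree, then the node, then the right subtree.
At bay: no left child.
Visit bay.
At bay: go right to iris.
  At iris: go left to ash.
    At ash: no left child.
    Visit ash.
    At ash: go right to moss.
      moss is a leaf — visit moss.
  Visit iris.
  At iris: go right to kale.
    At kale: go left to lily.
      lily is a leaf — visit lily.
    Visit kale.
    At kale: go right to reed.
      reed is a leaf — visit reed.

bay ash moss iris lily kale reed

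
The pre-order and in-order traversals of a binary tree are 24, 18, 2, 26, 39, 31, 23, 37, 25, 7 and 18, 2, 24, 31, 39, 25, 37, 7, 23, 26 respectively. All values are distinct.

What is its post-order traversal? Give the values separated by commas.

2, 18, 31, 25, 7, 37, 23, 39, 26, 24

The first element of pre-order is the root; it splits in-order into left and right subtrees.
Root 24: left subtree has 2 nodes {18, 2}, right has 7 {31, 39, 25, 37, 7, 23, 26}.
  Root 18: left subtree has 0 nodes { }, right has 1 {2}.
  Root 26: left subtree has 6 nodes {31, 39, 25, 37, 7, 23}, right has 0 { }.
    Root 39: left subtree has 1 node {31}, right has 4 {25, 37, 7, 23}.
      Root 23: left subtree has 3 nodes {25, 37, 7}, right has 0 { }.
        Root 37: left subtree has 1 node {25}, right has 1 {7}.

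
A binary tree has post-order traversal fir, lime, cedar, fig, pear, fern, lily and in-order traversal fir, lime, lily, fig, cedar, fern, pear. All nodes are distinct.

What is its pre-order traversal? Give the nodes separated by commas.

lily, lime, fir, fern, fig, cedar, pear

The last element of post-order is the root; it splits in-order into left and right subtrees.
Root lily: left subtree has 2 nodes {fir, lime}, right has 4 {fig, cedar, fern, pear}.
  Root lime: left subtree has 1 node {fir}, right has 0 { }.
  Root fern: left subtree has 2 nodes {fig, cedar}, right has 1 {pear}.
    Root fig: left subtree has 0 nodes { }, right has 1 {cedar}.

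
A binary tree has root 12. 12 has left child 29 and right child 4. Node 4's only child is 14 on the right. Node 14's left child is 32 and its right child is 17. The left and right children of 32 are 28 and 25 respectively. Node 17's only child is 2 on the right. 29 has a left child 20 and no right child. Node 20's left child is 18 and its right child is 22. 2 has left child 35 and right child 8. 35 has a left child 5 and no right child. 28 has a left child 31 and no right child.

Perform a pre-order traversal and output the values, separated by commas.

12, 29, 20, 18, 22, 4, 14, 32, 28, 31, 25, 17, 2, 35, 5, 8

Pre-order visits the node, then its left subtree, then its right subtree.
Visit 12.
At 12: go left to 29.
  Visit 29.
  At 29: go left to 20.
    Visit 20.
    At 20: go left to 18.
      18 is a leaf — visit 18.
    At 20: go right to 22.
      22 is a leaf — visit 22.
  At 29: no right child.
At 12: go right to 4.
  Visit 4.
  At 4: no left child.
  At 4: go right to 14.
    Visit 14.
    At 14: go left to 32.
      Visit 32.
      At 32: go left to 28.
        Visit 28.
        At 28: go left to 31.
          31 is a leaf — visit 31.
        At 28: no right child.
      At 32: go right to 25.
        25 is a leaf — visit 25.
    At 14: go right to 17.
      Visit 17.
      At 17: no left child.
      At 17: go right to 2.
        Visit 2.
        At 2: go left to 35.
          Visit 35.
          At 35: go left to 5.
            5 is a leaf — visit 5.
          At 35: no right child.
        At 2: go right to 8.
          8 is a leaf — visit 8.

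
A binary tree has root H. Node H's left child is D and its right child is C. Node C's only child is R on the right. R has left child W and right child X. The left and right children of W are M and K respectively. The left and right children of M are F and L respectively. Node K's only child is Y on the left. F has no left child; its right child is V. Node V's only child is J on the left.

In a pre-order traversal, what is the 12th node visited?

Y

Pre-order visits the node, then its left subtree, then its right subtree.
Visit H.
At H: go left to D.
  D is a leaf — visit D.
At H: go right to C.
  Visit C.
  At C: no left child.
  At C: go right to R.
    Visit R.
    At R: go left to W.
      Visit W.
      At W: go left to M.
        Visit M.
        At M: go left to F.
          Visit F.
          At F: no left child.
          At F: go right to V.
            Visit V.
            At V: go left to J.
              J is a leaf — visit J.
            At V: no right child.
        At M: go right to L.
          L is a leaf — visit L.
      At W: go right to K.
        Visit K.
        At K: go left to Y.
          Y is a leaf — visit Y.
        At K: no right child.
    At R: go right to X.
      X is a leaf — visit X.
Full pre-order sequence: H, D, C, R, W, M, F, V, J, L, K, Y, X.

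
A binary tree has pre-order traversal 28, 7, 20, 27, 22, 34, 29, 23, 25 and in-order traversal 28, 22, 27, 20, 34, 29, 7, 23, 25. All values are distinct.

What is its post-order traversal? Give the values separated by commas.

22, 27, 29, 34, 20, 25, 23, 7, 28

The first element of pre-order is the root; it splits in-order into left and right subtrees.
Root 28: left subtree has 0 nodes { }, right has 8 {22, 27, 20, 34, 29, 7, 23, 25}.
  Root 7: left subtree has 5 nodes {22, 27, 20, 34, 29}, right has 2 {23, 25}.
    Root 20: left subtree has 2 nodes {22, 27}, right has 2 {34, 29}.
      Root 27: left subtree has 1 node {22}, right has 0 { }.
      Root 34: left subtree has 0 nodes { }, right has 1 {29}.
    Root 23: left subtree has 0 nodes { }, right has 1 {25}.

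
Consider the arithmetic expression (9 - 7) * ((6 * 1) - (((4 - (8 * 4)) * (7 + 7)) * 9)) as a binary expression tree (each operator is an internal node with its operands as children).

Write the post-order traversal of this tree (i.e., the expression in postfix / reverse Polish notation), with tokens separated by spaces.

Post-order on an expression tree gives postfix notation: for each operator, emit left operand, right operand, then the operator.

9 7 - 6 1 * 4 8 4 * - 7 7 + * 9 * - *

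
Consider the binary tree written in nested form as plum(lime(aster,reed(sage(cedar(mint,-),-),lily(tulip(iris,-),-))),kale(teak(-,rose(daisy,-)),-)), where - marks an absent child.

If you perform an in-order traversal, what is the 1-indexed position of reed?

In-order visits the left subtree, then the node, then the right subtree.
At plum: go left to lime.
  At lime: go left to aster.
    aster is a leaf — visit aster.
  Visit lime.
  At lime: go right to reed.
    At reed: go left to sage.
      At sage: go left to cedar.
        At cedar: go left to mint.
          mint is a leaf — visit mint.
        Visit cedar.
        At cedar: no right child.
      Visit sage.
      At sage: no right child.
    Visit reed.
    At reed: go right to lily.
      At lily: go left to tulip.
        At tulip: go left to iris.
          iris is a leaf — visit iris.
        Visit tulip.
        At tulip: no right child.
      Visit lily.
      At lily: no right child.
Visit plum.
At plum: go right to kale.
  At kale: go left to teak.
    At teak: no left child.
    Visit teak.
    At teak: go right to rose.
      At rose: go left to daisy.
        daisy is a leaf — visit daisy.
      Visit rose.
      At rose: no right child.
  Visit kale.
  At kale: no right child.
Full in-order sequence: aster, lime, mint, cedar, sage, reed, iris, tulip, lily, plum, teak, daisy, rose, kale.

6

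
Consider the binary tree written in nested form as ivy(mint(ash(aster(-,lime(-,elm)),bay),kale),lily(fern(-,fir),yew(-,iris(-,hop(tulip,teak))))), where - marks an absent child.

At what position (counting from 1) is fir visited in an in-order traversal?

In-order visits the left subtree, then the node, then the right subtree.
At ivy: go left to mint.
  At mint: go left to ash.
    At ash: go left to aster.
      At aster: no left child.
      Visit aster.
      At aster: go right to lime.
        At lime: no left child.
        Visit lime.
        At lime: go right to elm.
          elm is a leaf — visit elm.
    Visit ash.
    At ash: go right to bay.
      bay is a leaf — visit bay.
  Visit mint.
  At mint: go right to kale.
    kale is a leaf — visit kale.
Visit ivy.
At ivy: go right to lily.
  At lily: go left to fern.
    At fern: no left child.
    Visit fern.
    At fern: go right to fir.
      fir is a leaf — visit fir.
  Visit lily.
  At lily: go right to yew.
    At yew: no left child.
    Visit yew.
    At yew: go right to iris.
      At iris: no left child.
      Visit iris.
      At iris: go right to hop.
        At hop: go left to tulip.
          tulip is a leaf — visit tulip.
        Visit hop.
        At hop: go right to teak.
          teak is a leaf — visit teak.
Full in-order sequence: aster, lime, elm, ash, bay, mint, kale, ivy, fern, fir, lily, yew, iris, tulip, hop, teak.

10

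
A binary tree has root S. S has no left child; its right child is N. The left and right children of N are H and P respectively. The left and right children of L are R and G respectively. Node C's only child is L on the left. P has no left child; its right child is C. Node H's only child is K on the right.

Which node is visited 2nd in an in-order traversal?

H

In-order visits the left subtree, then the node, then the right subtree.
At S: no left child.
Visit S.
At S: go right to N.
  At N: go left to H.
    At H: no left child.
    Visit H.
    At H: go right to K.
      K is a leaf — visit K.
  Visit N.
  At N: go right to P.
    At P: no left child.
    Visit P.
    At P: go right to C.
      At C: go left to L.
        At L: go left to R.
          R is a leaf — visit R.
        Visit L.
        At L: go right to G.
          G is a leaf — visit G.
      Visit C.
      At C: no right child.
Full in-order sequence: S, H, K, N, P, R, L, G, C.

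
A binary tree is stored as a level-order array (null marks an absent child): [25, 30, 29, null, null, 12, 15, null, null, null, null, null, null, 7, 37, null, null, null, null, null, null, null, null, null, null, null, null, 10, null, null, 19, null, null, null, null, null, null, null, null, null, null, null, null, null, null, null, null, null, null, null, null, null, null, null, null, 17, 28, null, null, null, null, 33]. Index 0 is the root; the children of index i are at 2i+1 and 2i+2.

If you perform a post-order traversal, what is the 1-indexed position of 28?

4

Post-order visits the left subtree, then the right subtree, then the node.
At 25: go left to 30.
  30 is a leaf — visit 30.
At 25: go right to 29.
  At 29: go left to 12.
    12 is a leaf — visit 12.
  At 29: go right to 15.
    At 15: go left to 7.
      At 7: go left to 10.
        At 10: go left to 17.
          17 is a leaf — visit 17.
        At 10: go right to 28.
          28 is a leaf — visit 28.
        Visit 10.
      At 7: no right child.
      Visit 7.
    At 15: go right to 37.
      At 37: no left child.
      At 37: go right to 19.
        At 19: go left to 33.
          33 is a leaf — visit 33.
        At 19: no right child.
        Visit 19.
      Visit 37.
    Visit 15.
  Visit 29.
Visit 25.
Full post-order sequence: 30, 12, 17, 28, 10, 7, 33, 19, 37, 15, 29, 25.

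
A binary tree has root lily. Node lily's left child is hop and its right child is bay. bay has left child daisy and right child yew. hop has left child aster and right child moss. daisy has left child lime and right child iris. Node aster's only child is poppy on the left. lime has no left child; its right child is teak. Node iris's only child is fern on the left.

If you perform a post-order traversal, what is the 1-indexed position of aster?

2

Post-order visits the left subtree, then the right subtree, then the node.
At lily: go left to hop.
  At hop: go left to aster.
    At aster: go left to poppy.
      poppy is a leaf — visit poppy.
    At aster: no right child.
    Visit aster.
  At hop: go right to moss.
    moss is a leaf — visit moss.
  Visit hop.
At lily: go right to bay.
  At bay: go left to daisy.
    At daisy: go left to lime.
      At lime: no left child.
      At lime: go right to teak.
        teak is a leaf — visit teak.
      Visit lime.
    At daisy: go right to iris.
      At iris: go left to fern.
        fern is a leaf — visit fern.
      At iris: no right child.
      Visit iris.
    Visit daisy.
  At bay: go right to yew.
    yew is a leaf — visit yew.
  Visit bay.
Visit lily.
Full post-order sequence: poppy, aster, moss, hop, teak, lime, fern, iris, daisy, yew, bay, lily.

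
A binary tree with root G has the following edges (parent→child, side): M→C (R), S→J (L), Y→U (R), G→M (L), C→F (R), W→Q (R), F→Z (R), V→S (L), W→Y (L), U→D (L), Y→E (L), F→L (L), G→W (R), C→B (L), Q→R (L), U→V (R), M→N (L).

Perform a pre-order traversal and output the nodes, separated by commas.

G, M, N, C, B, F, L, Z, W, Y, E, U, D, V, S, J, Q, R

Pre-order visits the node, then its left subtree, then its right subtree.
Visit G.
At G: go left to M.
  Visit M.
  At M: go left to N.
    N is a leaf — visit N.
  At M: go right to C.
    Visit C.
    At C: go left to B.
      B is a leaf — visit B.
    At C: go right to F.
      Visit F.
      At F: go left to L.
        L is a leaf — visit L.
      At F: go right to Z.
        Z is a leaf — visit Z.
At G: go right to W.
  Visit W.
  At W: go left to Y.
    Visit Y.
    At Y: go left to E.
      E is a leaf — visit E.
    At Y: go right to U.
      Visit U.
      At U: go left to D.
        D is a leaf — visit D.
      At U: go right to V.
        Visit V.
        At V: go left to S.
          Visit S.
          At S: go left to J.
            J is a leaf — visit J.
          At S: no right child.
        At V: no right child.
  At W: go right to Q.
    Visit Q.
    At Q: go left to R.
      R is a leaf — visit R.
    At Q: no right child.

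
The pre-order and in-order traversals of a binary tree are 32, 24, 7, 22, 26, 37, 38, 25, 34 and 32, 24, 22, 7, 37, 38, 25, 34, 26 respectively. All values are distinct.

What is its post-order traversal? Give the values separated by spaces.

22 34 25 38 37 26 7 24 32

The first element of pre-order is the root; it splits in-order into left and right subtrees.
Root 32: left subtree has 0 nodes { }, right has 8 {24, 22, 7, 37, 38, 25, 34, 26}.
  Root 24: left subtree has 0 nodes { }, right has 7 {22, 7, 37, 38, 25, 34, 26}.
    Root 7: left subtree has 1 node {22}, right has 5 {37, 38, 25, 34, 26}.
      Root 26: left subtree has 4 nodes {37, 38, 25, 34}, right has 0 { }.
        Root 37: left subtree has 0 nodes { }, right has 3 {38, 25, 34}.
          Root 38: left subtree has 0 nodes { }, right has 2 {25, 34}.
            Root 25: left subtree has 0 nodes { }, right has 1 {34}.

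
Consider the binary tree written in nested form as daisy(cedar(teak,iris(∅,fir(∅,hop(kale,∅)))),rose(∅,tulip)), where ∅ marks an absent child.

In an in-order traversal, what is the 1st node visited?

In-order visits the left subtree, then the node, then the right subtree.
At daisy: go left to cedar.
  At cedar: go left to teak.
    teak is a leaf — visit teak.
  Visit cedar.
  At cedar: go right to iris.
    At iris: no left child.
    Visit iris.
    At iris: go right to fir.
      At fir: no left child.
      Visit fir.
      At fir: go right to hop.
        At hop: go left to kale.
          kale is a leaf — visit kale.
        Visit hop.
        At hop: no right child.
Visit daisy.
At daisy: go right to rose.
  At rose: no left child.
  Visit rose.
  At rose: go right to tulip.
    tulip is a leaf — visit tulip.
Full in-order sequence: teak, cedar, iris, fir, kale, hop, daisy, rose, tulip.

teak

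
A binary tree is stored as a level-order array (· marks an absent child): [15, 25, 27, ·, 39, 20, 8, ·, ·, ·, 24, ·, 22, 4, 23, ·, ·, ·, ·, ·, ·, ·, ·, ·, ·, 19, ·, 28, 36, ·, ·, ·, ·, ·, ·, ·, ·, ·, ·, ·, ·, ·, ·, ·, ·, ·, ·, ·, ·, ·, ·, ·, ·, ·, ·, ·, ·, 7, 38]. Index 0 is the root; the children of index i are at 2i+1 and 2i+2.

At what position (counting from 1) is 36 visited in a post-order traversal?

10

Post-order visits the left subtree, then the right subtree, then the node.
At 15: go left to 25.
  At 25: no left child.
  At 25: go right to 39.
    At 39: no left child.
    At 39: go right to 24.
      24 is a leaf — visit 24.
    Visit 39.
  Visit 25.
At 15: go right to 27.
  At 27: go left to 20.
    At 20: no left child.
    At 20: go right to 22.
      At 22: go left to 19.
        19 is a leaf — visit 19.
      At 22: no right child.
      Visit 22.
    Visit 20.
  At 27: go right to 8.
    At 8: go left to 4.
      At 4: go left to 28.
        28 is a leaf — visit 28.
      At 4: go right to 36.
        At 36: go left to 7.
          7 is a leaf — visit 7.
        At 36: go right to 38.
          38 is a leaf — visit 38.
        Visit 36.
      Visit 4.
    At 8: go right to 23.
      23 is a leaf — visit 23.
    Visit 8.
  Visit 27.
Visit 15.
Full post-order sequence: 24, 39, 25, 19, 22, 20, 28, 7, 38, 36, 4, 23, 8, 27, 15.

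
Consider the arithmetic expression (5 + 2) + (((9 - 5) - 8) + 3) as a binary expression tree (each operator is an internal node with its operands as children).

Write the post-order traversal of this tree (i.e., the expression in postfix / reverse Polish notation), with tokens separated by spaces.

Post-order on an expression tree gives postfix notation: for each operator, emit left operand, right operand, then the operator.

5 2 + 9 5 - 8 - 3 + +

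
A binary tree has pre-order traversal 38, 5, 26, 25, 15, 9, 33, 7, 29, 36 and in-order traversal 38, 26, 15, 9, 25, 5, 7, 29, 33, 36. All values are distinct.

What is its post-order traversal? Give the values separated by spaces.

The first element of pre-order is the root; it splits in-order into left and right subtrees.
Root 38: left subtree has 0 nodes { }, right has 9 {26, 15, 9, 25, 5, 7, 29, 33, 36}.
  Root 5: left subtree has 4 nodes {26, 15, 9, 25}, right has 4 {7, 29, 33, 36}.
    Root 26: left subtree has 0 nodes { }, right has 3 {15, 9, 25}.
      Root 25: left subtree has 2 nodes {15, 9}, right has 0 { }.
        Root 15: left subtree has 0 nodes { }, right has 1 {9}.
    Root 33: left subtree has 2 nodes {7, 29}, right has 1 {36}.
      Root 7: left subtree has 0 nodes { }, right has 1 {29}.

9 15 25 26 29 7 36 33 5 38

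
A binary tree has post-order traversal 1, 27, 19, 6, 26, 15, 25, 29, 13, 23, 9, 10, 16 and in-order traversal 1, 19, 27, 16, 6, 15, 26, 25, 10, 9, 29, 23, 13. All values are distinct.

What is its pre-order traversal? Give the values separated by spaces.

The last element of post-order is the root; it splits in-order into left and right subtrees.
Root 16: left subtree has 3 nodes {1, 19, 27}, right has 9 {6, 15, 26, 25, 10, 9, 29, 23, 13}.
  Root 19: left subtree has 1 node {1}, right has 1 {27}.
  Root 10: left subtree has 4 nodes {6, 15, 26, 25}, right has 4 {9, 29, 23, 13}.
    Root 25: left subtree has 3 nodes {6, 15, 26}, right has 0 { }.
      Root 15: left subtree has 1 node {6}, right has 1 {26}.
    Root 9: left subtree has 0 nodes { }, right has 3 {29, 23, 13}.
      Root 23: left subtree has 1 node {29}, right has 1 {13}.

16 19 1 27 10 25 15 6 26 9 23 29 13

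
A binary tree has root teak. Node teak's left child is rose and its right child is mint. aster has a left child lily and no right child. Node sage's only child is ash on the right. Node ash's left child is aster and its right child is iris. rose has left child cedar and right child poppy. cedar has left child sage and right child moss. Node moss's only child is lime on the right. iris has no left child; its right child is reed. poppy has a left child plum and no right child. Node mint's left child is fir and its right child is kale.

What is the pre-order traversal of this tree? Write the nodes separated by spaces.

Pre-order visits the node, then its left subtree, then its right subtree.
Visit teak.
At teak: go left to rose.
  Visit rose.
  At rose: go left to cedar.
    Visit cedar.
    At cedar: go left to sage.
      Visit sage.
      At sage: no left child.
      At sage: go right to ash.
        Visit ash.
        At ash: go left to aster.
          Visit aster.
          At aster: go left to lily.
            lily is a leaf — visit lily.
          At aster: no right child.
        At ash: go right to iris.
          Visit iris.
          At iris: no left child.
          At iris: go right to reed.
            reed is a leaf — visit reed.
    At cedar: go right to moss.
      Visit moss.
      At moss: no left child.
      At moss: go right to lime.
        lime is a leaf — visit lime.
  At rose: go right to poppy.
    Visit poppy.
    At poppy: go left to plum.
      plum is a leaf — visit plum.
    At poppy: no right child.
At teak: go right to mint.
  Visit mint.
  At mint: go left to fir.
    fir is a leaf — visit fir.
  At mint: go right to kale.
    kale is a leaf — visit kale.

teak rose cedar sage ash aster lily iris reed moss lime poppy plum mint fir kale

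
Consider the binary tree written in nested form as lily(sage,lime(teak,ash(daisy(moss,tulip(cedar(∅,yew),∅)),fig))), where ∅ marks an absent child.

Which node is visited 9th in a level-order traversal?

tulip

Level-order visits nodes level by level from the root, left to right within each level.
Level 0: lily
Level 1: sage, lime
Level 2: teak, ash
Level 3: daisy, fig
Level 4: moss, tulip
Level 5: cedar
Level 6: yew
Full level-order sequence: lily, sage, lime, teak, ash, daisy, fig, moss, tulip, cedar, yew.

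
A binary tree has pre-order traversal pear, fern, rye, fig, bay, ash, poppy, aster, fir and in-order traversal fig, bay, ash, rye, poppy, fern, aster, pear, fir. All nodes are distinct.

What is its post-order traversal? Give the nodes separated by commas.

ash, bay, fig, poppy, rye, aster, fern, fir, pear

The first element of pre-order is the root; it splits in-order into left and right subtrees.
Root pear: left subtree has 7 nodes {fig, bay, ash, rye, poppy, fern, aster}, right has 1 {fir}.
  Root fern: left subtree has 5 nodes {fig, bay, ash, rye, poppy}, right has 1 {aster}.
    Root rye: left subtree has 3 nodes {fig, bay, ash}, right has 1 {poppy}.
      Root fig: left subtree has 0 nodes { }, right has 2 {bay, ash}.
        Root bay: left subtree has 0 nodes { }, right has 1 {ash}.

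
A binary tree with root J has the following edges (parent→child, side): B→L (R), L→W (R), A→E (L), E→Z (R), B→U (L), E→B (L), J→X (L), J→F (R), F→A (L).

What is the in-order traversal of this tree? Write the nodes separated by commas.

In-order visits the left subtree, then the node, then the right subtree.
At J: go left to X.
  X is a leaf — visit X.
Visit J.
At J: go right to F.
  At F: go left to A.
    At A: go left to E.
      At E: go left to B.
        At B: go left to U.
          U is a leaf — visit U.
        Visit B.
        At B: go right to L.
          At L: no left child.
          Visit L.
          At L: go right to W.
            W is a leaf — visit W.
      Visit E.
      At E: go right to Z.
        Z is a leaf — visit Z.
    Visit A.
    At A: no right child.
  Visit F.
  At F: no right child.

X, J, U, B, L, W, E, Z, A, F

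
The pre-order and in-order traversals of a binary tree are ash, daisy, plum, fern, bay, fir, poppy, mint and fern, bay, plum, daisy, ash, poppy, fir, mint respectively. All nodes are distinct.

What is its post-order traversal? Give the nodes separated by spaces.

bay fern plum daisy poppy mint fir ash

The first element of pre-order is the root; it splits in-order into left and right subtrees.
Root ash: left subtree has 4 nodes {fern, bay, plum, daisy}, right has 3 {poppy, fir, mint}.
  Root daisy: left subtree has 3 nodes {fern, bay, plum}, right has 0 { }.
    Root plum: left subtree has 2 nodes {fern, bay}, right has 0 { }.
      Root fern: left subtree has 0 nodes { }, right has 1 {bay}.
  Root fir: left subtree has 1 node {poppy}, right has 1 {mint}.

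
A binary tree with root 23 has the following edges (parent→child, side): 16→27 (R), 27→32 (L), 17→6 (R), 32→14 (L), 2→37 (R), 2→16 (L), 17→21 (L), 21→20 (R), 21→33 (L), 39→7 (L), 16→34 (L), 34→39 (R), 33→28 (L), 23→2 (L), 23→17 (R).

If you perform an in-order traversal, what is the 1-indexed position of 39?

In-order visits the left subtree, then the node, then the right subtree.
At 23: go left to 2.
  At 2: go left to 16.
    At 16: go left to 34.
      At 34: no left child.
      Visit 34.
      At 34: go right to 39.
        At 39: go left to 7.
          7 is a leaf — visit 7.
        Visit 39.
        At 39: no right child.
    Visit 16.
    At 16: go right to 27.
      At 27: go left to 32.
        At 32: go left to 14.
          14 is a leaf — visit 14.
        Visit 32.
        At 32: no right child.
      Visit 27.
      At 27: no right child.
  Visit 2.
  At 2: go right to 37.
    37 is a leaf — visit 37.
Visit 23.
At 23: go right to 17.
  At 17: go left to 21.
    At 21: go left to 33.
      At 33: go left to 28.
        28 is a leaf — visit 28.
      Visit 33.
      At 33: no right child.
    Visit 21.
    At 21: go right to 20.
      20 is a leaf — visit 20.
  Visit 17.
  At 17: go right to 6.
    6 is a leaf — visit 6.
Full in-order sequence: 34, 7, 39, 16, 14, 32, 27, 2, 37, 23, 28, 33, 21, 20, 17, 6.

3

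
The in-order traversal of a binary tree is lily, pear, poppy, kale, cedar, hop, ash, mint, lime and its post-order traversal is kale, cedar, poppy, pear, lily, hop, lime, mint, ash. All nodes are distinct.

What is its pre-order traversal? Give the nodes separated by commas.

ash, hop, lily, pear, poppy, cedar, kale, mint, lime

The last element of post-order is the root; it splits in-order into left and right subtrees.
Root ash: left subtree has 6 nodes {lily, pear, poppy, kale, cedar, hop}, right has 2 {mint, lime}.
  Root hop: left subtree has 5 nodes {lily, pear, poppy, kale, cedar}, right has 0 { }.
    Root lily: left subtree has 0 nodes { }, right has 4 {pear, poppy, kale, cedar}.
      Root pear: left subtree has 0 nodes { }, right has 3 {poppy, kale, cedar}.
        Root poppy: left subtree has 0 nodes { }, right has 2 {kale, cedar}.
          Root cedar: left subtree has 1 node {kale}, right has 0 { }.
  Root mint: left subtree has 0 nodes { }, right has 1 {lime}.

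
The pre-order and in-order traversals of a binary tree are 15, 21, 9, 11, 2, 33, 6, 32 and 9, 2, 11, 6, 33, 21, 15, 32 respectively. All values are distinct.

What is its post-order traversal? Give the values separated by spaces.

2 6 33 11 9 21 32 15

The first element of pre-order is the root; it splits in-order into left and right subtrees.
Root 15: left subtree has 6 nodes {9, 2, 11, 6, 33, 21}, right has 1 {32}.
  Root 21: left subtree has 5 nodes {9, 2, 11, 6, 33}, right has 0 { }.
    Root 9: left subtree has 0 nodes { }, right has 4 {2, 11, 6, 33}.
      Root 11: left subtree has 1 node {2}, right has 2 {6, 33}.
        Root 33: left subtree has 1 node {6}, right has 0 { }.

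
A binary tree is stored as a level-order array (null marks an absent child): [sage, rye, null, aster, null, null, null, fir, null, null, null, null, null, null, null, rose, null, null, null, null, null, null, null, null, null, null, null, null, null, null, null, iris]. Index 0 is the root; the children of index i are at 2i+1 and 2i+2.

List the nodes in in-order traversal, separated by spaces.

iris rose fir aster rye sage

In-order visits the left subtree, then the node, then the right subtree.
At sage: go left to rye.
  At rye: go left to aster.
    At aster: go left to fir.
      At fir: go left to rose.
        At rose: go left to iris.
          iris is a leaf — visit iris.
        Visit rose.
        At rose: no right child.
      Visit fir.
      At fir: no right child.
    Visit aster.
    At aster: no right child.
  Visit rye.
  At rye: no right child.
Visit sage.
At sage: no right child.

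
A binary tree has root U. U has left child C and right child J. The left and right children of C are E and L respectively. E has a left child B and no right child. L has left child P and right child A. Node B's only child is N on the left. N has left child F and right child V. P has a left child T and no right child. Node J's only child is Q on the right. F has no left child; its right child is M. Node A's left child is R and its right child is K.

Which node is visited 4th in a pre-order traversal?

Pre-order visits the node, then its left subtree, then its right subtree.
Visit U.
At U: go left to C.
  Visit C.
  At C: go left to E.
    Visit E.
    At E: go left to B.
      Visit B.
      At B: go left to N.
        Visit N.
        At N: go left to F.
          Visit F.
          At F: no left child.
          At F: go right to M.
            M is a leaf — visit M.
        At N: go right to V.
          V is a leaf — visit V.
      At B: no right child.
    At E: no right child.
  At C: go right to L.
    Visit L.
    At L: go left to P.
      Visit P.
      At P: go left to T.
        T is a leaf — visit T.
      At P: no right child.
    At L: go right to A.
      Visit A.
      At A: go left to R.
        R is a leaf — visit R.
      At A: go right to K.
        K is a leaf — visit K.
At U: go right to J.
  Visit J.
  At J: no left child.
  At J: go right to Q.
    Q is a leaf — visit Q.
Full pre-order sequence: U, C, E, B, N, F, M, V, L, P, T, A, R, K, J, Q.

B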